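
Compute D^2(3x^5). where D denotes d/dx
60 x^{3}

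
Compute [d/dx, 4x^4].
16 x^{3}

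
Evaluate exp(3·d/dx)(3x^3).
3 x^{3} + 27 x^{2} + 81 x + 81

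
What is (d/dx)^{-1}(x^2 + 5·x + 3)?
\frac{x^{3}}{3} + \frac{5 x^{2}}{2} + 3 x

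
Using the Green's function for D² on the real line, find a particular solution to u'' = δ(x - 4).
\frac{|x - 4|}{2}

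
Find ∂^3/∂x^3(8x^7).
1680 x^{4}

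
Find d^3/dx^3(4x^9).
2016 x^{6}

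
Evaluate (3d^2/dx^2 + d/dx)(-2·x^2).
- 4 x - 12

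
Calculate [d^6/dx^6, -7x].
-42\frac{d^{5}}{dx^{5}}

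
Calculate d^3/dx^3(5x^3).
30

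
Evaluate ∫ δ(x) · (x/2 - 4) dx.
-4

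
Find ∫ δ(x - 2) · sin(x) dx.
\sin{\left(2 \right)}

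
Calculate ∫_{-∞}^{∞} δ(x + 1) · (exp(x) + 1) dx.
e^{-1} + 1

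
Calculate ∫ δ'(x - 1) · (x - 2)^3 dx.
-3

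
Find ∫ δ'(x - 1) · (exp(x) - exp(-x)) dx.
- 2 \cosh{\left(1 \right)}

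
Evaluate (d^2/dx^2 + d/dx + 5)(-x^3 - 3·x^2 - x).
- 5 x^{3} - 18 x^{2} - 17 x - 7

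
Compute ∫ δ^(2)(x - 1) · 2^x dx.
2 \log{\left(2 \right)}^{2}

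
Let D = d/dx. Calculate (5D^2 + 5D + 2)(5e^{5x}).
760 e^{5 x}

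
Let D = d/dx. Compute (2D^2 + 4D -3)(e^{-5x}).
27 e^{- 5 x}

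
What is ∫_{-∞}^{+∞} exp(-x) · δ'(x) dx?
1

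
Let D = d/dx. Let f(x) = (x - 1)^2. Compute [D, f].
2 x - 2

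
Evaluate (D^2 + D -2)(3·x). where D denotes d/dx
3 - 6 x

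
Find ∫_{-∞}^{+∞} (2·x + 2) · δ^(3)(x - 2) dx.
0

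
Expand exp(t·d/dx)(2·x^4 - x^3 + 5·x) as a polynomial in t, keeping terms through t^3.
t^{3} \left(8 x - 1\right) + 3 t^{2} x \left(4 x - 1\right) + t \left(8 x^{3} - 3 x^{2} + 5\right) + 2 x^{4} - x^{3} + 5 x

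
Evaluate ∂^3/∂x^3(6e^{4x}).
384 e^{4 x}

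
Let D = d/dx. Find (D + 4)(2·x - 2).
8 x - 6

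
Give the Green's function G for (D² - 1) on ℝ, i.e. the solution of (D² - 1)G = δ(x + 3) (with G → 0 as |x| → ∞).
-\frac{e^{-|x + 3|}}{2}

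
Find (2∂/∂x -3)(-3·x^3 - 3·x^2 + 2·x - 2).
9 x^{3} - 9 x^{2} - 18 x + 10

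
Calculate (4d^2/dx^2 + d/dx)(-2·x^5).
10 x^{3} \left(- x - 16\right)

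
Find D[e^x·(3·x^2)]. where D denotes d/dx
3 x \left(x + 2\right) e^{x}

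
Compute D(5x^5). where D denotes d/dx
25 x^{4}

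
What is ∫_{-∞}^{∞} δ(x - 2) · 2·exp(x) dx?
2 e^{2}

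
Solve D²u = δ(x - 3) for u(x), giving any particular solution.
\frac{|x - 3|}{2}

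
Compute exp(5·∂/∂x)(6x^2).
6 x^{2} + 60 x + 150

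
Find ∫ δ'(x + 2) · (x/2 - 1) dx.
- \frac{1}{2}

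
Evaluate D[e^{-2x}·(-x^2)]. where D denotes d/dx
2 x \left(x - 1\right) e^{- 2 x}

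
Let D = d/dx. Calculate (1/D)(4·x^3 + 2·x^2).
x^{4} + \frac{2 x^{3}}{3}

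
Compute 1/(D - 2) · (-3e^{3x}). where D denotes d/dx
- 3 e^{3 x}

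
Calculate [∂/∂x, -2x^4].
- 8 x^{3}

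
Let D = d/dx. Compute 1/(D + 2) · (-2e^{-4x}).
e^{- 4 x}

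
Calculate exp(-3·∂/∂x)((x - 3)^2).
x^{2} - 12 x + 36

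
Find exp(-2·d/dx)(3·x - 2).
3 x - 8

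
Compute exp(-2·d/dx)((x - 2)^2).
x^{2} - 8 x + 16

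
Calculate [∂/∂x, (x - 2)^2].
2 x - 4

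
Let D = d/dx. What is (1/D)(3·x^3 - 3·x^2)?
\frac{3 x^{4}}{4} - x^{3}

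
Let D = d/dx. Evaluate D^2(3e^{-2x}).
12 e^{- 2 x}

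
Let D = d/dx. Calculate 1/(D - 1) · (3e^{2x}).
3 e^{2 x}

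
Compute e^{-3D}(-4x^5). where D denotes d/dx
- 4 x^{5} + 60 x^{4} - 360 x^{3} + 1080 x^{2} - 1620 x + 972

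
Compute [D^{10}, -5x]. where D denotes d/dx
-50D^{9}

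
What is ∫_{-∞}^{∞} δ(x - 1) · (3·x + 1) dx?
4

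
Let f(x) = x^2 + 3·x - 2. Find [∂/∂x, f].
2 x + 3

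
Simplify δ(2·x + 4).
\frac{\delta(x + 2)}{2}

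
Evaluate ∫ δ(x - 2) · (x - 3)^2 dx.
1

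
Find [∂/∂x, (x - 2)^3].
3 \left(x - 2\right)^{2}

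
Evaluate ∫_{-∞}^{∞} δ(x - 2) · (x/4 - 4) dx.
- \frac{7}{2}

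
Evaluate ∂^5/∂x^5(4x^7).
10080 x^{2}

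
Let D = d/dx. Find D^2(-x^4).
- 12 x^{2}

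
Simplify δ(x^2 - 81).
\frac{\delta(x - 9) + \delta(x + 9)}{18}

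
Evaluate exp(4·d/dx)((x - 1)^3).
x^{3} + 9 x^{2} + 27 x + 27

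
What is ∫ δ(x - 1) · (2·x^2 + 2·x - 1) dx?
3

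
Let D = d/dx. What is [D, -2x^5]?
- 10 x^{4}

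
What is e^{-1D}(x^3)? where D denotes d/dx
x^{3} - 3 x^{2} + 3 x - 1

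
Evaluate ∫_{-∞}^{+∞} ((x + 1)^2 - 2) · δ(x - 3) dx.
14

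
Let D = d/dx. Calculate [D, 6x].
6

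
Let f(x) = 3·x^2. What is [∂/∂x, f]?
6 x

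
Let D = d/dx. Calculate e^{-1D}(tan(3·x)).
\tan{\left(3 x - 3 \right)}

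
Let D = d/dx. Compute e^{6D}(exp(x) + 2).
e^{x + 6} + 2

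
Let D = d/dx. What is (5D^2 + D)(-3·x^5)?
15 x^{3} \left(- x - 20\right)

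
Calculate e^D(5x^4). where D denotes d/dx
5 x^{4} + 20 x^{3} + 30 x^{2} + 20 x + 5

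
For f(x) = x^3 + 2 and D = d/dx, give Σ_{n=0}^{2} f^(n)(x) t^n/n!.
3 t^{2} x + 3 t x^{2} + x^{3} + 2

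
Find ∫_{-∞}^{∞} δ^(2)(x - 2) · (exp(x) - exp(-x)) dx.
2 \sinh{\left(2 \right)}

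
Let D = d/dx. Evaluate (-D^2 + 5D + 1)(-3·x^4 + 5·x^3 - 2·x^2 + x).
- 3 x^{4} - 55 x^{3} + 109 x^{2} - 49 x + 9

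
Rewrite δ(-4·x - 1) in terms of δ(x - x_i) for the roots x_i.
\frac{\delta(x + 1/4)}{4}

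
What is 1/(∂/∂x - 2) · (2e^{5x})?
\frac{2 e^{5 x}}{3}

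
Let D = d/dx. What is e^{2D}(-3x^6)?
- 3 x^{6} - 36 x^{5} - 180 x^{4} - 480 x^{3} - 720 x^{2} - 576 x - 192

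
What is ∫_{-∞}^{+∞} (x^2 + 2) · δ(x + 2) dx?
6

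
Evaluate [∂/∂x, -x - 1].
-1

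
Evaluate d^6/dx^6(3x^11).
997920 x^{5}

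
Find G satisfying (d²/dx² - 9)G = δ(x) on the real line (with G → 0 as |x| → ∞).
-\frac{e^{-3|x|}}{6}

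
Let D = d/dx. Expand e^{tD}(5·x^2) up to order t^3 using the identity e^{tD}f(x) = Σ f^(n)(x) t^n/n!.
5 t^{2} + 10 t x + 5 x^{2}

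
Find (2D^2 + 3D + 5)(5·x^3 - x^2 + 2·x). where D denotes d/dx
25 x^{3} + 40 x^{2} + 64 x + 2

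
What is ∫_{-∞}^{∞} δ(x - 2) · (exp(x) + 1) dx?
1 + e^{2}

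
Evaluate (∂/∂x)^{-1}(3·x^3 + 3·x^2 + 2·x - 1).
\frac{3 x^{4}}{4} + x^{3} + x^{2} - x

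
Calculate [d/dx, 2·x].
2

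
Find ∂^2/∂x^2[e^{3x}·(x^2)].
\left(9 x^{2} + 12 x + 2\right) e^{3 x}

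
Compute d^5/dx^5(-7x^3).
0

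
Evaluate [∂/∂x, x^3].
3 x^{2}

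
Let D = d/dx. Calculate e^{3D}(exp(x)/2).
\frac{e^{x + 3}}{2}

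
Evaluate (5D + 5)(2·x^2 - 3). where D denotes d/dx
10 x^{2} + 20 x - 15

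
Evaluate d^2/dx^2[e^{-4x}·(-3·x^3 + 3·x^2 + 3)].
6 \left(- 8 x^{3} + 20 x^{2} - 11 x + 9\right) e^{- 4 x}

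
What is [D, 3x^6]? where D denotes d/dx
18 x^{5}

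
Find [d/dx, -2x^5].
- 10 x^{4}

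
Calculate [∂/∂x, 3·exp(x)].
3 e^{x}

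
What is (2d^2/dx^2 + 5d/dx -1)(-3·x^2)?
3 x^{2} - 30 x - 12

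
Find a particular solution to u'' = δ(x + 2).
\frac{|x + 2|}{2}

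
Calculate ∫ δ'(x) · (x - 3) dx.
-1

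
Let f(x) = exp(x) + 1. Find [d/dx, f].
e^{x}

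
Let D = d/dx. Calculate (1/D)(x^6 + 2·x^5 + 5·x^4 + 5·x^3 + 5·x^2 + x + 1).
\frac{x^{7}}{7} + \frac{x^{6}}{3} + x^{5} + \frac{5 x^{4}}{4} + \frac{5 x^{3}}{3} + \frac{x^{2}}{2} + x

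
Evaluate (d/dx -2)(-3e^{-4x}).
18 e^{- 4 x}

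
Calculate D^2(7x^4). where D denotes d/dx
84 x^{2}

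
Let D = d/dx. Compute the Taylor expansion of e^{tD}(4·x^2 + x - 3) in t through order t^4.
4 t^{2} + t \left(8 x + 1\right) + 4 x^{2} + x - 3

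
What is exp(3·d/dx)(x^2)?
x^{2} + 6 x + 9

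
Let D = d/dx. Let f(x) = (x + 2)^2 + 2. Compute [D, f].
2 x + 4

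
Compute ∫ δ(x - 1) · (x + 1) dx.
2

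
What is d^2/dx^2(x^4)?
12 x^{2}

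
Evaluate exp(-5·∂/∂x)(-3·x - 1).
14 - 3 x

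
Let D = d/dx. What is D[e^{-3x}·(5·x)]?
5 \left(1 - 3 x\right) e^{- 3 x}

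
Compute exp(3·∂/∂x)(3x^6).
3 x^{6} + 54 x^{5} + 405 x^{4} + 1620 x^{3} + 3645 x^{2} + 4374 x + 2187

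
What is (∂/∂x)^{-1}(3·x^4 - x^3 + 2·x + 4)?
\frac{3 x^{5}}{5} - \frac{x^{4}}{4} + x^{2} + 4 x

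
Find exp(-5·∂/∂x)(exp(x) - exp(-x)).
- e^{5 - x} + e^{x - 5}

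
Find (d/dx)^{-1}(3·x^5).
\frac{x^{6}}{2}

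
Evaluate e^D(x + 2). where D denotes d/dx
x + 3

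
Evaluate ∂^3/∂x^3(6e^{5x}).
750 e^{5 x}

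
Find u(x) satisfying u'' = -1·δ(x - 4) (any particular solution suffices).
-\frac{|x - 4|}{2}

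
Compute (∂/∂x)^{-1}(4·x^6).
\frac{4 x^{7}}{7}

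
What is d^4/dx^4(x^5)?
120 x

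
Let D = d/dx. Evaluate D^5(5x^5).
600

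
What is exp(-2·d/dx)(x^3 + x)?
x^{3} - 6 x^{2} + 13 x - 10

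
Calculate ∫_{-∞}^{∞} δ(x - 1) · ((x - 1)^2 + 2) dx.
2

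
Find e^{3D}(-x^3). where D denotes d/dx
- x^{3} - 9 x^{2} - 27 x - 27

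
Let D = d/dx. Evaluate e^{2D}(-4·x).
- 4 x - 8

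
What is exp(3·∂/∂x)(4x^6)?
4 x^{6} + 72 x^{5} + 540 x^{4} + 2160 x^{3} + 4860 x^{2} + 5832 x + 2916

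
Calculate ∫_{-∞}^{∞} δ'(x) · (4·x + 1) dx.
-4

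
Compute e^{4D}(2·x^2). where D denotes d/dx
2 x^{2} + 16 x + 32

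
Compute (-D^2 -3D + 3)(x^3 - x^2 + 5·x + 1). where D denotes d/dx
3 x^{3} - 12 x^{2} + 15 x - 10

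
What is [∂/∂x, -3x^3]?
- 9 x^{2}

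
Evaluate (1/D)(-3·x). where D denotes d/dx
- \frac{3 x^{2}}{2}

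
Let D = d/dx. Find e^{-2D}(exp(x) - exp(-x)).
- e^{2 - x} + e^{x - 2}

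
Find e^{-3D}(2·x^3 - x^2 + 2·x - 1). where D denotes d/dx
2 x^{3} - 19 x^{2} + 62 x - 70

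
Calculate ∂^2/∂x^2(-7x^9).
- 504 x^{7}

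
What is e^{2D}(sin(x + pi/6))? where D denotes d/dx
\sin{\left(x + \frac{\pi}{6} + 2 \right)}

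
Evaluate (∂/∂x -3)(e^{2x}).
- e^{2 x}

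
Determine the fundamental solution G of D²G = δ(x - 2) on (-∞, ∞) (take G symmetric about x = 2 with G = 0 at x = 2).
\frac{|x - 2|}{2}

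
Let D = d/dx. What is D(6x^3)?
18 x^{2}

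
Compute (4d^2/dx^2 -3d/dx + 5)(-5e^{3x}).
- 160 e^{3 x}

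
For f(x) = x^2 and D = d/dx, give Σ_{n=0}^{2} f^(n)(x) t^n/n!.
t^{2} + 2 t x + x^{2}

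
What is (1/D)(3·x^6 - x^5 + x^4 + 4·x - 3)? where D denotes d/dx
\frac{3 x^{7}}{7} - \frac{x^{6}}{6} + \frac{x^{5}}{5} + 2 x^{2} - 3 x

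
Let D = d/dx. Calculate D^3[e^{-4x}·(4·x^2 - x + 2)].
16 \left(- 16 x^{2} + 28 x - 17\right) e^{- 4 x}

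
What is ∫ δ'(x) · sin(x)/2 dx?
- \frac{1}{2}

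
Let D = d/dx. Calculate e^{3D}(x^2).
x^{2} + 6 x + 9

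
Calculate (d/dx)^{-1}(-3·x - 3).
- \frac{3 x^{2}}{2} - 3 x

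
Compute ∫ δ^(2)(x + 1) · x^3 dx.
-6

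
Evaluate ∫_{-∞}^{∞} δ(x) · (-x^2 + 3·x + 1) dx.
1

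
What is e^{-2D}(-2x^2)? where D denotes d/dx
- 2 x^{2} + 8 x - 8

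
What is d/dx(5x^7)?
35 x^{6}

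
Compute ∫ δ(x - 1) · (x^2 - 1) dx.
0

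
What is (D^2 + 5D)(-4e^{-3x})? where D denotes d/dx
24 e^{- 3 x}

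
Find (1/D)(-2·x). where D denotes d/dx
- x^{2}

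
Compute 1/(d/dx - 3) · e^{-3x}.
- \frac{e^{- 3 x}}{6}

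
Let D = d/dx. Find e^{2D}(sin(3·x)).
\sin{\left(3 x + 6 \right)}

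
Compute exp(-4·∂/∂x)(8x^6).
8 x^{6} - 192 x^{5} + 1920 x^{4} - 10240 x^{3} + 30720 x^{2} - 49152 x + 32768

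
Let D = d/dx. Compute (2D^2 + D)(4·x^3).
12 x \left(x + 4\right)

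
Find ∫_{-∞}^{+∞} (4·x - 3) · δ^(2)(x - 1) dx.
0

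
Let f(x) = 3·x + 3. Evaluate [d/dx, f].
3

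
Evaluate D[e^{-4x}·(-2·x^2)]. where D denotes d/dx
4 x \left(2 x - 1\right) e^{- 4 x}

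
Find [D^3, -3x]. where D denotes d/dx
-9D^{2}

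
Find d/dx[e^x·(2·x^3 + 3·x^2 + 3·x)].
\left(2 x^{3} + 9 x^{2} + 9 x + 3\right) e^{x}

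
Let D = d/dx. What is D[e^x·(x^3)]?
x^{2} \left(x + 3\right) e^{x}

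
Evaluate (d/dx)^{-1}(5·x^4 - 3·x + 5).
x^{5} - \frac{3 x^{2}}{2} + 5 x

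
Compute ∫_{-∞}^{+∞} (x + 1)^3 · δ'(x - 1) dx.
-12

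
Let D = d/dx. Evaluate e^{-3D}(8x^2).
8 x^{2} - 48 x + 72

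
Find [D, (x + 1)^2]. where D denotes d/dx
2 x + 2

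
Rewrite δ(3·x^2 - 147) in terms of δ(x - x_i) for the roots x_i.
\frac{\delta(x - 7) + \delta(x + 7)}{42}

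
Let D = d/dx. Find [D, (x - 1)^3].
3 \left(x - 1\right)^{2}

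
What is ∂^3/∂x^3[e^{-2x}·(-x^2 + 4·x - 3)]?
4 \left(2 x^{2} - 14 x + 21\right) e^{- 2 x}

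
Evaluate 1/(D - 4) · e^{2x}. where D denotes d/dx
- \frac{e^{2 x}}{2}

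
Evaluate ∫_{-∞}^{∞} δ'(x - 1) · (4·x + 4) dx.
-4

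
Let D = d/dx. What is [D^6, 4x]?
24D^{5}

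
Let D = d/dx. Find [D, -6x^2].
- 12 x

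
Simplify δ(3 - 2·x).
\frac{\delta(x - 3/2)}{2}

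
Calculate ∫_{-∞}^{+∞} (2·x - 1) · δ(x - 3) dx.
5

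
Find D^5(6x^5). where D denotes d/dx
720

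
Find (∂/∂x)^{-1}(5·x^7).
\frac{5 x^{8}}{8}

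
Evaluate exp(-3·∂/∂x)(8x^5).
8 x^{5} - 120 x^{4} + 720 x^{3} - 2160 x^{2} + 3240 x - 1944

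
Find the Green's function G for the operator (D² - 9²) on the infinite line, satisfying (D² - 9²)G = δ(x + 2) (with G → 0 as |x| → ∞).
-\frac{e^{-9|x + 2|}}{18}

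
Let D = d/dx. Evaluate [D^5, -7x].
-35D^{4}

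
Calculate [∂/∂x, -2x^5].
- 10 x^{4}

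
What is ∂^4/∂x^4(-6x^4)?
-144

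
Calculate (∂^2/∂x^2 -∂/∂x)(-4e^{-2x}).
- 24 e^{- 2 x}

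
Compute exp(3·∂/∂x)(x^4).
x^{4} + 12 x^{3} + 54 x^{2} + 108 x + 81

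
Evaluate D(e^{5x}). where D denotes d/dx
5 e^{5 x}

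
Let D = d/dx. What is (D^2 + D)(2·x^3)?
6 x \left(x + 2\right)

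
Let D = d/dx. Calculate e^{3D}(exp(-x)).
e^{- x - 3}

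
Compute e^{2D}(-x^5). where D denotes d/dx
- x^{5} - 10 x^{4} - 40 x^{3} - 80 x^{2} - 80 x - 32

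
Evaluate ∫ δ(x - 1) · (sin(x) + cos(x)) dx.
\cos{\left(1 \right)} + \sin{\left(1 \right)}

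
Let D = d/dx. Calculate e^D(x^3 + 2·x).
x^{3} + 3 x^{2} + 5 x + 3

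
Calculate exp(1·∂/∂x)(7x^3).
7 x^{3} + 21 x^{2} + 21 x + 7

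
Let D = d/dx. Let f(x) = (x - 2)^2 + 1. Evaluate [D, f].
2 x - 4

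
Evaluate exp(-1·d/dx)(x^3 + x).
x^{3} - 3 x^{2} + 4 x - 2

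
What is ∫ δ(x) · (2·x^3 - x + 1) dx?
1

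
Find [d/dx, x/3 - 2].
\frac{1}{3}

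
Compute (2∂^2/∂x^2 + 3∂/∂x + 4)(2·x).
8 x + 6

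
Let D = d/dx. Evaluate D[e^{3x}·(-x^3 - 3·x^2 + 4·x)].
\left(- 3 x^{3} - 12 x^{2} + 6 x + 4\right) e^{3 x}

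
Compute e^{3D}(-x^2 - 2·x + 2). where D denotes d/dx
- x^{2} - 8 x - 13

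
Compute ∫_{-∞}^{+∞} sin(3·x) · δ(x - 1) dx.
\sin{\left(3 \right)}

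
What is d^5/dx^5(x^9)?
15120 x^{4}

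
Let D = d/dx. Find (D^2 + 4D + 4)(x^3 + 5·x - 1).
4 x^{3} + 12 x^{2} + 26 x + 16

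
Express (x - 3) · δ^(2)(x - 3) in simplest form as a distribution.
-2\delta'(x - 3)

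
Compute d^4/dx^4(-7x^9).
- 21168 x^{5}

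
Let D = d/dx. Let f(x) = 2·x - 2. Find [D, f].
2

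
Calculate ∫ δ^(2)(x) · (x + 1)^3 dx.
6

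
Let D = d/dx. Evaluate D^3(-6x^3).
-36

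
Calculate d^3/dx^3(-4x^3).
-24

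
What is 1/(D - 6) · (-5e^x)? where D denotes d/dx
e^{x}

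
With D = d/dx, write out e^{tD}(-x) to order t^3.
- t - x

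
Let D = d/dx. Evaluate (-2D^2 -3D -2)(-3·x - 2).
6 x + 13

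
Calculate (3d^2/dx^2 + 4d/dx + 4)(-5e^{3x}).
- 215 e^{3 x}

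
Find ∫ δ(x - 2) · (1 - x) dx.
-1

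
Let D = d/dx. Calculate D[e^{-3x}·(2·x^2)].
2 x \left(2 - 3 x\right) e^{- 3 x}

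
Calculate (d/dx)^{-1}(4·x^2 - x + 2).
\frac{4 x^{3}}{3} - \frac{x^{2}}{2} + 2 x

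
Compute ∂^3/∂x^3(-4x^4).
- 96 x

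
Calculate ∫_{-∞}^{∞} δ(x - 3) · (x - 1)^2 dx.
4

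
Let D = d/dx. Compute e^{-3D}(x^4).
x^{4} - 12 x^{3} + 54 x^{2} - 108 x + 81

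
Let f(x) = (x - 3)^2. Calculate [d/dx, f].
2 x - 6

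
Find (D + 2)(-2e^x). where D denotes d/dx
- 6 e^{x}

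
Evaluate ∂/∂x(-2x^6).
- 12 x^{5}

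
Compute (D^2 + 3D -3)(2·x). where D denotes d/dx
6 - 6 x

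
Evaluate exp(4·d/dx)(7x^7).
7 x^{7} + 196 x^{6} + 2352 x^{5} + 15680 x^{4} + 62720 x^{3} + 150528 x^{2} + 200704 x + 114688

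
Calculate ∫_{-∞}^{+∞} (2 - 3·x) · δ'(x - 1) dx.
3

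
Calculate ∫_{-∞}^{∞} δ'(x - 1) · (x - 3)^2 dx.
4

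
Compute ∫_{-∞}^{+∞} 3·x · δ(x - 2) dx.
6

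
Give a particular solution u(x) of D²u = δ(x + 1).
\frac{|x + 1|}{2}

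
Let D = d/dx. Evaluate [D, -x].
-1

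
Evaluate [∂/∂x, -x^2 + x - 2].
1 - 2 x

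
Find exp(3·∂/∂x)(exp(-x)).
e^{- x - 3}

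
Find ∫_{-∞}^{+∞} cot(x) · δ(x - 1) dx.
\cot{\left(1 \right)}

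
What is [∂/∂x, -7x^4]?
- 28 x^{3}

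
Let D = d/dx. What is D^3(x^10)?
720 x^{7}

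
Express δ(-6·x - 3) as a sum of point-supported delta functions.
\frac{\delta(x + 1/2)}{6}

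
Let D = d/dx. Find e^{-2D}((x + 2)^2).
x^{2}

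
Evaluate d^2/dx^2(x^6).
30 x^{4}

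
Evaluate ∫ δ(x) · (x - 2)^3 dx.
-8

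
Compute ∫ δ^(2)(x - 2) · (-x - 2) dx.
0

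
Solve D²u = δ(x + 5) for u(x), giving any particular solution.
\frac{|x + 5|}{2}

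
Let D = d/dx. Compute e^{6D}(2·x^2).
2 x^{2} + 24 x + 72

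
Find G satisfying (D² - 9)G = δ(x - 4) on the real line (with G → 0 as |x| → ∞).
-\frac{e^{-3|x - 4|}}{6}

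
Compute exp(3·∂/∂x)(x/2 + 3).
\frac{x}{2} + \frac{9}{2}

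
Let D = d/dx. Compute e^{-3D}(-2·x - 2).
4 - 2 x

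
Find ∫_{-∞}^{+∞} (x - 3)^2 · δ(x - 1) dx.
4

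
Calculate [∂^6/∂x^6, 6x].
36\frac{d^{5}}{dx^{5}}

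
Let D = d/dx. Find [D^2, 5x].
10D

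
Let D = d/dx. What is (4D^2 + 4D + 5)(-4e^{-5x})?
- 340 e^{- 5 x}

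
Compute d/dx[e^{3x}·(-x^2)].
x \left(- 3 x - 2\right) e^{3 x}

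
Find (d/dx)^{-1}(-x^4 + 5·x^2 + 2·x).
- \frac{x^{5}}{5} + \frac{5 x^{3}}{3} + x^{2}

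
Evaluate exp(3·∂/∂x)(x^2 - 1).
x^{2} + 6 x + 8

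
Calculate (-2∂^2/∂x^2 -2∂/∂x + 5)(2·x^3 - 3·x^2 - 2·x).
10 x^{3} - 27 x^{2} - 22 x + 16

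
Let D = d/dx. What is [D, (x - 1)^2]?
2 x - 2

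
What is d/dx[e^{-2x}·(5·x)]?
5 \left(1 - 2 x\right) e^{- 2 x}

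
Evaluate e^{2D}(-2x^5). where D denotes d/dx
- 2 x^{5} - 20 x^{4} - 80 x^{3} - 160 x^{2} - 160 x - 64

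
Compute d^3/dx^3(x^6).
120 x^{3}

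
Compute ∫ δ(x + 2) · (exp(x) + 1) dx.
e^{-2} + 1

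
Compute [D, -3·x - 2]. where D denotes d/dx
-3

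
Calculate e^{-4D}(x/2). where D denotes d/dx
\frac{x}{2} - 2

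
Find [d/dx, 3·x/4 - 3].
\frac{3}{4}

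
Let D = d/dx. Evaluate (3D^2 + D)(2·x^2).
4 x + 12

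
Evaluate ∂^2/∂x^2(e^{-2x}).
4 e^{- 2 x}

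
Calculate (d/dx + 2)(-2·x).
- 4 x - 2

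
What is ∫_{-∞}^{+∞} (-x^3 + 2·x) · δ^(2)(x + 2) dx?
12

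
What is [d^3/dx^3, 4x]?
12\frac{d^{2}}{dx^{2}}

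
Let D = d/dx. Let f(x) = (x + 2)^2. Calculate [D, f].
2 x + 4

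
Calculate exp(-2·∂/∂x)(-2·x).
4 - 2 x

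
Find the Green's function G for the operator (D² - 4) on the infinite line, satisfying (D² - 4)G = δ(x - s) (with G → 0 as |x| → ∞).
-\frac{e^{-2|x-s|}}{4}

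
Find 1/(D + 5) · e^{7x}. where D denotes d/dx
\frac{e^{7 x}}{12}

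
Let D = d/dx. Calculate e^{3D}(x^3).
x^{3} + 9 x^{2} + 27 x + 27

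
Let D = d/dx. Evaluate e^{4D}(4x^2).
4 x^{2} + 32 x + 64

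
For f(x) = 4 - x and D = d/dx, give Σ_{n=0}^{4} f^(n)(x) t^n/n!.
- t - x + 4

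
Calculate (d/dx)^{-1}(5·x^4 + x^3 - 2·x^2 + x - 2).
x^{5} + \frac{x^{4}}{4} - \frac{2 x^{3}}{3} + \frac{x^{2}}{2} - 2 x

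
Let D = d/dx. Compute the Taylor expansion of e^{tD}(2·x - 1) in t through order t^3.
2 t + 2 x - 1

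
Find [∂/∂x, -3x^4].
- 12 x^{3}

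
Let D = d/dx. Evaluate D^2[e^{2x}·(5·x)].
20 \left(x + 1\right) e^{2 x}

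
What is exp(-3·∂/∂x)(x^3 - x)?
x^{3} - 9 x^{2} + 26 x - 24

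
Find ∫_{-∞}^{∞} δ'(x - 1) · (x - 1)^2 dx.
0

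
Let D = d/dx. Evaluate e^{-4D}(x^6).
x^{6} - 24 x^{5} + 240 x^{4} - 1280 x^{3} + 3840 x^{2} - 6144 x + 4096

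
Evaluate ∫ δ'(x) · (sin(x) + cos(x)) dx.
-1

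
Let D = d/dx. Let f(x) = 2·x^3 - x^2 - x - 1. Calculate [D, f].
6 x^{2} - 2 x - 1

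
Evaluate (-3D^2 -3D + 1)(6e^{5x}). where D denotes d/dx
- 534 e^{5 x}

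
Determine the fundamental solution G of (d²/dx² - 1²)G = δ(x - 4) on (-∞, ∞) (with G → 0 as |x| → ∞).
-\frac{e^{-|x - 4|}}{2}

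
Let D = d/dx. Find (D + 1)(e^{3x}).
4 e^{3 x}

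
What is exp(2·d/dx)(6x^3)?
6 x^{3} + 36 x^{2} + 72 x + 48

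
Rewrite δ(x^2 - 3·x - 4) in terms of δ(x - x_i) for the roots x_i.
\frac{\delta(x + 1) + \delta(x - 4)}{5}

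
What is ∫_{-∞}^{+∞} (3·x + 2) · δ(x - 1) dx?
5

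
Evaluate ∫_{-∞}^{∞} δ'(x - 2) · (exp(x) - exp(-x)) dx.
- 2 \cosh{\left(2 \right)}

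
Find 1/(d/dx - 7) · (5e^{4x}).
- \frac{5 e^{4 x}}{3}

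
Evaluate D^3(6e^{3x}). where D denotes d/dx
162 e^{3 x}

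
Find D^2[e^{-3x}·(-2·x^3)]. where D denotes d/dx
6 x \left(- 3 x^{2} + 6 x - 2\right) e^{- 3 x}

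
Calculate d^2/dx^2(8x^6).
240 x^{4}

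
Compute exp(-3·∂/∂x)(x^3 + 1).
x^{3} - 9 x^{2} + 27 x - 26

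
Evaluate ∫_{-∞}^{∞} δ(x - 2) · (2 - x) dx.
0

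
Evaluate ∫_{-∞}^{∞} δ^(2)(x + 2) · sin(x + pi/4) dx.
- \cos{\left(\frac{\pi}{4} + 2 \right)}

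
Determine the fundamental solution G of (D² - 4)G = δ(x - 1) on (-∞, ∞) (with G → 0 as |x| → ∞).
-\frac{e^{-2|x - 1|}}{4}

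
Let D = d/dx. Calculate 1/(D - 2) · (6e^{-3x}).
- \frac{6 e^{- 3 x}}{5}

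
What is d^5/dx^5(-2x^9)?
- 30240 x^{4}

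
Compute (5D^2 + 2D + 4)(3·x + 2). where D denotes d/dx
12 x + 14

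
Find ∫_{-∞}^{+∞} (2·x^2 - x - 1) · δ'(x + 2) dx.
9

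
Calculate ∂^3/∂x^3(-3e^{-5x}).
375 e^{- 5 x}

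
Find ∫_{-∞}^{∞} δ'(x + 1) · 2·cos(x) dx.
- 2 \sin{\left(1 \right)}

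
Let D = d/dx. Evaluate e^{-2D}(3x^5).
3 x^{5} - 30 x^{4} + 120 x^{3} - 240 x^{2} + 240 x - 96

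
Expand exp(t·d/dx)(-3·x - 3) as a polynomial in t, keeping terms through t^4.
- 3 t - 3 x - 3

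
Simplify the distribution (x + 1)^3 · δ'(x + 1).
0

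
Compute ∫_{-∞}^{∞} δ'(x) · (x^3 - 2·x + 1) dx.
2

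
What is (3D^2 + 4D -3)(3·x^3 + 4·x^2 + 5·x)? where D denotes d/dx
- 9 x^{3} + 24 x^{2} + 71 x + 44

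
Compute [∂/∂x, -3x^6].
- 18 x^{5}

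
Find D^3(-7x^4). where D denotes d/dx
- 168 x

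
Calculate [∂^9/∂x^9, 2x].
18\frac{d^{8}}{dx^{8}}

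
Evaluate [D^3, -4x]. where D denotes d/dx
-12D^{2}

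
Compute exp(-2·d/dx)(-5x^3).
- 5 x^{3} + 30 x^{2} - 60 x + 40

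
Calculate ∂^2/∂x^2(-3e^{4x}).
- 48 e^{4 x}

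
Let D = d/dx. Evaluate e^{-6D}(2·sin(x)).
2 \sin{\left(x - 6 \right)}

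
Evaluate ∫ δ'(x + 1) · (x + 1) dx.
-1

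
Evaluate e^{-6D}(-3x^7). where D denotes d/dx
- 3 x^{7} + 126 x^{6} - 2268 x^{5} + 22680 x^{4} - 136080 x^{3} + 489888 x^{2} - 979776 x + 839808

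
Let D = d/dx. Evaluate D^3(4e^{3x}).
108 e^{3 x}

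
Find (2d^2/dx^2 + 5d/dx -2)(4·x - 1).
22 - 8 x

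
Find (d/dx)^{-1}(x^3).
\frac{x^{4}}{4}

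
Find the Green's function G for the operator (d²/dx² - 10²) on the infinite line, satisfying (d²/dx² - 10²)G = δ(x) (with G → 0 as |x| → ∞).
-\frac{e^{-10|x|}}{20}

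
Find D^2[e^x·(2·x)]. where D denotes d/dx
2 \left(x + 2\right) e^{x}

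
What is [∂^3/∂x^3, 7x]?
21\frac{d^{2}}{dx^{2}}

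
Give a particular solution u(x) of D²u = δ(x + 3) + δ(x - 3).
\frac{|x + 3|}{2} + \frac{|x - 3|}{2}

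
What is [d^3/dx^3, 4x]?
12\frac{d^{2}}{dx^{2}}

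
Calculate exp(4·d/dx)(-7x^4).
- 7 x^{4} - 112 x^{3} - 672 x^{2} - 1792 x - 1792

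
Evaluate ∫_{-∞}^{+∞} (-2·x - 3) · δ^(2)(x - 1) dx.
0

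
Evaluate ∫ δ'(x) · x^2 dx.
0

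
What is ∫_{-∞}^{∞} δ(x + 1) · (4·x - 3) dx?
-7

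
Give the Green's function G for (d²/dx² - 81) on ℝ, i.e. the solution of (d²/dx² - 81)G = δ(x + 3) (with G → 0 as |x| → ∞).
-\frac{e^{-9|x + 3|}}{18}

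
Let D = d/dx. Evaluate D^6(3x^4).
0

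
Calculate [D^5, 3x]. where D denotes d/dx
15D^{4}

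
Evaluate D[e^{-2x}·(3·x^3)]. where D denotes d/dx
x^{2} \left(9 - 6 x\right) e^{- 2 x}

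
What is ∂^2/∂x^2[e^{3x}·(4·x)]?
\left(36 x + 24\right) e^{3 x}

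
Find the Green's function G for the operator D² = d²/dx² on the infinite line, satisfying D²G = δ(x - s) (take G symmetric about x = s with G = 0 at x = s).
\frac{|x - s|}{2}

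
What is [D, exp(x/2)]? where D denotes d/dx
\frac{e^{\frac{x}{2}}}{2}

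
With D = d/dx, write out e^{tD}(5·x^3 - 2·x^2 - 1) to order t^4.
5 t^{3} + t^{2} \left(15 x - 2\right) + t x \left(15 x - 4\right) + 5 x^{3} - 2 x^{2} - 1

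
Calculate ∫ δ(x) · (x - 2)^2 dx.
4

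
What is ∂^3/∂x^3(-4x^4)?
- 96 x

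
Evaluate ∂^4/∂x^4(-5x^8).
- 8400 x^{4}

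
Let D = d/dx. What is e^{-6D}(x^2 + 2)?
x^{2} - 12 x + 38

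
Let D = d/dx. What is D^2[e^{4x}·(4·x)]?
\left(64 x + 32\right) e^{4 x}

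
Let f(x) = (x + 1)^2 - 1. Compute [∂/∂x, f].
2 x + 2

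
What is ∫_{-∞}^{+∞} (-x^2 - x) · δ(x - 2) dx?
-6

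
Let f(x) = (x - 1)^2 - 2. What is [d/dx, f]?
2 x - 2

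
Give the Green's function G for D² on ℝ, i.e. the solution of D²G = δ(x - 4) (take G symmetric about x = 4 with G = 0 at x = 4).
\frac{|x - 4|}{2}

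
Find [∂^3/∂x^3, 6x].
18\frac{d^{2}}{dx^{2}}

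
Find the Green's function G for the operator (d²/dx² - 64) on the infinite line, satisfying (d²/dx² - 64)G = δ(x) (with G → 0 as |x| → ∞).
-\frac{e^{-8|x|}}{16}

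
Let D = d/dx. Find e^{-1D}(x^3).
x^{3} - 3 x^{2} + 3 x - 1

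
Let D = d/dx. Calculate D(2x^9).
18 x^{8}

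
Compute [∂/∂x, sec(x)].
\tan{\left(x \right)} \sec{\left(x \right)}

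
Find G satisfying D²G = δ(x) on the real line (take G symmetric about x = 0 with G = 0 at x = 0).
\frac{|x|}{2}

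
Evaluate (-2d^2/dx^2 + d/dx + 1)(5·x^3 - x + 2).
5 x^{3} + 15 x^{2} - 61 x + 1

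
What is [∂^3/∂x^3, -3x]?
-9\frac{d^{2}}{dx^{2}}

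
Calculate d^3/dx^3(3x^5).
180 x^{2}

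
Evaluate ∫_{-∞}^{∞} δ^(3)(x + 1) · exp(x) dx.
- \frac{1}{e}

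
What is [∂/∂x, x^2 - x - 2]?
2 x - 1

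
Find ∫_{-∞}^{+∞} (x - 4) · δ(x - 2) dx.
-2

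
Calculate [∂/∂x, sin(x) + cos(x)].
- \sin{\left(x \right)} + \cos{\left(x \right)}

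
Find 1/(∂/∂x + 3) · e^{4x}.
\frac{e^{4 x}}{7}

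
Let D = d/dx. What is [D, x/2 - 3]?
\frac{1}{2}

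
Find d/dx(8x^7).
56 x^{6}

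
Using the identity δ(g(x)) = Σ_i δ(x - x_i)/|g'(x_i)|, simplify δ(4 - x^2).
\frac{\delta(x - 2) + \delta(x + 2)}{4}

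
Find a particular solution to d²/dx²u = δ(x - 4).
\frac{|x - 4|}{2}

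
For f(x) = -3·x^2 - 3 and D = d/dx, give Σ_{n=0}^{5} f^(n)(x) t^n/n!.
- 3 t^{2} - 6 t x - 3 x^{2} - 3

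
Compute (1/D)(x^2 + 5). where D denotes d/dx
\frac{x^{3}}{3} + 5 x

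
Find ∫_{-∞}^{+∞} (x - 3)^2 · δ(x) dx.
9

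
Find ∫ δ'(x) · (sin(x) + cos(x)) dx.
-1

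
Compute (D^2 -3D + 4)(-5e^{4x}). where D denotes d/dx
- 40 e^{4 x}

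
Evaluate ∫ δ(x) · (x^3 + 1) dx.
1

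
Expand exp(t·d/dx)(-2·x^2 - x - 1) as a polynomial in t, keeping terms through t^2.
- 2 t^{2} - t \left(4 x + 1\right) - 2 x^{2} - x - 1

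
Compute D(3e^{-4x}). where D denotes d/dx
- 12 e^{- 4 x}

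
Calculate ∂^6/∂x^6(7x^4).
0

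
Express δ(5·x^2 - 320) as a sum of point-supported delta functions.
\frac{\delta(x - 8) + \delta(x + 8)}{80}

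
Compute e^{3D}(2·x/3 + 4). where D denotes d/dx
\frac{2 x}{3} + 6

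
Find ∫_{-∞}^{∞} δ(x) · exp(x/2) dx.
1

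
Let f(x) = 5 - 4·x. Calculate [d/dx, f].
-4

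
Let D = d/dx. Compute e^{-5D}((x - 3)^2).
x^{2} - 16 x + 64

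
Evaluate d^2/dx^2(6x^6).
180 x^{4}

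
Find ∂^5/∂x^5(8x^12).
760320 x^{7}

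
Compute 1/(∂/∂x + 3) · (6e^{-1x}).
3 e^{- x}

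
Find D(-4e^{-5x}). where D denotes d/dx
20 e^{- 5 x}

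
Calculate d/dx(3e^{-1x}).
- 3 e^{- x}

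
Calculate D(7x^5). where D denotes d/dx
35 x^{4}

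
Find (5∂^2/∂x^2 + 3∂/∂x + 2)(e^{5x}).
142 e^{5 x}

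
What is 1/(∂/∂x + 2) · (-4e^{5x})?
- \frac{4 e^{5 x}}{7}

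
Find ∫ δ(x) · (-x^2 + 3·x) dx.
0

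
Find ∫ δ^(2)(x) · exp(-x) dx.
1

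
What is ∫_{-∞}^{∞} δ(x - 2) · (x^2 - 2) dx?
2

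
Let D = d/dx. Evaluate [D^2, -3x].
-6D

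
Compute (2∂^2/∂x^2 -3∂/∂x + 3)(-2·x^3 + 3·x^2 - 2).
- 6 x^{3} + 27 x^{2} - 42 x + 6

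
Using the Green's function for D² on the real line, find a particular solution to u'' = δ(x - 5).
\frac{|x - 5|}{2}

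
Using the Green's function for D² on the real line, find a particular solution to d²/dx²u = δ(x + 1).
\frac{|x + 1|}{2}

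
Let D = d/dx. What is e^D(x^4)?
x^{4} + 4 x^{3} + 6 x^{2} + 4 x + 1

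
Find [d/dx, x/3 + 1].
\frac{1}{3}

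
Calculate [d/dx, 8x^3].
24 x^{2}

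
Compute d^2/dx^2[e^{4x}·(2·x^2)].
\left(32 x^{2} + 32 x + 4\right) e^{4 x}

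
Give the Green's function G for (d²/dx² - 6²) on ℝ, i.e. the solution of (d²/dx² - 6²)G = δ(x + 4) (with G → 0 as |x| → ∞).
-\frac{e^{-6|x + 4|}}{12}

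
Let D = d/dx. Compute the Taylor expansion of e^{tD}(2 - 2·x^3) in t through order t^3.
- 2 t^{3} - 6 t^{2} x - 6 t x^{2} - 2 x^{3} + 2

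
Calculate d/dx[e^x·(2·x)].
2 \left(x + 1\right) e^{x}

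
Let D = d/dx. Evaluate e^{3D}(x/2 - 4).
\frac{x}{2} - \frac{5}{2}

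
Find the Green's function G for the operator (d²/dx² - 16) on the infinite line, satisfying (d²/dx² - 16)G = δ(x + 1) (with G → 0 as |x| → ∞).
-\frac{e^{-4|x + 1|}}{8}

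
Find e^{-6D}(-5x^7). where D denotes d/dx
- 5 x^{7} + 210 x^{6} - 3780 x^{5} + 37800 x^{4} - 226800 x^{3} + 816480 x^{2} - 1632960 x + 1399680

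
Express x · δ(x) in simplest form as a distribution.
0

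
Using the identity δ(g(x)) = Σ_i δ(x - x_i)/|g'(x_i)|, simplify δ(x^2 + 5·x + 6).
\frac{\delta(x + 2) + \delta(x + 3)}{1}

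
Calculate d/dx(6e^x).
6 e^{x}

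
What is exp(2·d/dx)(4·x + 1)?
4 x + 9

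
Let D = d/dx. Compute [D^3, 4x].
12D^{2}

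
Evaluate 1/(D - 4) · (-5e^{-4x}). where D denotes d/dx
\frac{5 e^{- 4 x}}{8}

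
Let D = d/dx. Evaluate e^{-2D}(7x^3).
7 x^{3} - 42 x^{2} + 84 x - 56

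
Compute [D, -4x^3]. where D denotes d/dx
- 12 x^{2}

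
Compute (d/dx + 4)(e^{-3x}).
e^{- 3 x}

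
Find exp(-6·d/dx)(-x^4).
- x^{4} + 24 x^{3} - 216 x^{2} + 864 x - 1296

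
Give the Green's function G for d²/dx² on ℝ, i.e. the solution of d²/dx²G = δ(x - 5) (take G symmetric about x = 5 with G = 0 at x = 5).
\frac{|x - 5|}{2}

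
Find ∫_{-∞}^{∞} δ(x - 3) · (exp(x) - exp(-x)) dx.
2 \sinh{\left(3 \right)}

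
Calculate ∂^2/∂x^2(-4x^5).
- 80 x^{3}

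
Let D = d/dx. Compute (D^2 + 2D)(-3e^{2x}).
- 24 e^{2 x}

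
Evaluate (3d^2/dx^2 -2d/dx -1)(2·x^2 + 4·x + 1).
- 2 x^{2} - 12 x + 3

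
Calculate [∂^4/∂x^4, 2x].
8\frac{d^{3}}{dx^{3}}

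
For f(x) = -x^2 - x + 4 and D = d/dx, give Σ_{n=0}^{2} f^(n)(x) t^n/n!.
- t^{2} - t \left(2 x + 1\right) - x^{2} - x + 4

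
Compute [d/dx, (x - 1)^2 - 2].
2 x - 2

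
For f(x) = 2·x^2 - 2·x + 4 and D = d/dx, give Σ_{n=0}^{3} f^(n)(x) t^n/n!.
2 t^{2} + 2 t \left(2 x - 1\right) + 2 x^{2} - 2 x + 4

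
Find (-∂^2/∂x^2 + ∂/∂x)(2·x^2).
4 x - 4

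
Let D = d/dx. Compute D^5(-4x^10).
- 120960 x^{5}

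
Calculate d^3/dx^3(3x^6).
360 x^{3}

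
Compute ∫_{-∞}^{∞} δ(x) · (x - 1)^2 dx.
1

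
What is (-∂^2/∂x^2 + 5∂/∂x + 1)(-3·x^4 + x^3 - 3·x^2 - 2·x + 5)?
- 3 x^{4} - 59 x^{3} + 48 x^{2} - 38 x + 1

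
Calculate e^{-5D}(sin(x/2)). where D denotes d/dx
\sin{\left(\frac{x}{2} - \frac{5}{2} \right)}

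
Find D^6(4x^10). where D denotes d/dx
604800 x^{4}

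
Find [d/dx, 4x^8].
32 x^{7}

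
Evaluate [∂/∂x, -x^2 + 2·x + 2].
2 - 2 x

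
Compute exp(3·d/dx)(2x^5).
2 x^{5} + 30 x^{4} + 180 x^{3} + 540 x^{2} + 810 x + 486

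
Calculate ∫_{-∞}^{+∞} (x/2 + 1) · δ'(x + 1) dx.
- \frac{1}{2}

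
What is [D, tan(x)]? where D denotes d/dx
\frac{1}{\cos^{2}{\left(x \right)}}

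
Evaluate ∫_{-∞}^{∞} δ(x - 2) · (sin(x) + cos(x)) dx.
\cos{\left(2 \right)} + \sin{\left(2 \right)}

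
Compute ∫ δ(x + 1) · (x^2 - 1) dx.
0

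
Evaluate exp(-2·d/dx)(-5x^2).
- 5 x^{2} + 20 x - 20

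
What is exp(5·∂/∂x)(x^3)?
x^{3} + 15 x^{2} + 75 x + 125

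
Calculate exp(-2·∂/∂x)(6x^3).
6 x^{3} - 36 x^{2} + 72 x - 48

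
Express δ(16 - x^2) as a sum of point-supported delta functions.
\frac{\delta(x - 4) + \delta(x + 4)}{8}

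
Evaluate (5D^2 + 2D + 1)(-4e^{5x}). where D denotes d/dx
- 544 e^{5 x}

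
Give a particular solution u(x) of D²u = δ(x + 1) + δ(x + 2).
\frac{|x + 1|}{2} + \frac{|x + 2|}{2}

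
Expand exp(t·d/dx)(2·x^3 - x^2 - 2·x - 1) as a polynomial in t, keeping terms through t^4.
2 t^{3} + t^{2} \left(6 x - 1\right) - 2 t \left(- 3 x^{2} + x + 1\right) + 2 x^{3} - x^{2} - 2 x - 1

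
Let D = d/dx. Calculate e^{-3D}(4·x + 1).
4 x - 11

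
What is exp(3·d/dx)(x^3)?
x^{3} + 9 x^{2} + 27 x + 27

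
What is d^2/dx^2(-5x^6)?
- 150 x^{4}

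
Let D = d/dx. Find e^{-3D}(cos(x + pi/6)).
\cos{\left(x - 3 + \frac{\pi}{6} \right)}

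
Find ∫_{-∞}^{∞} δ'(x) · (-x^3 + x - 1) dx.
-1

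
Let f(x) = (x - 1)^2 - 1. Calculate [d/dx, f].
2 x - 2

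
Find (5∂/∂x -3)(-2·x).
6 x - 10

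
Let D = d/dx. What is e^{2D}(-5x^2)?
- 5 x^{2} - 20 x - 20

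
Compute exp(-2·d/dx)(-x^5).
- x^{5} + 10 x^{4} - 40 x^{3} + 80 x^{2} - 80 x + 32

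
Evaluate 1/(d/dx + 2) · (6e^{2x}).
\frac{3 e^{2 x}}{2}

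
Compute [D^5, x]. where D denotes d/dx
5D^{4}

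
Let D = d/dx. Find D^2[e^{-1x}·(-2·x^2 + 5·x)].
\left(- 2 x^{2} + 13 x - 14\right) e^{- x}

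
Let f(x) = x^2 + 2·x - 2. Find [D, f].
2 x + 2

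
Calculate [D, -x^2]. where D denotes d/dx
- 2 x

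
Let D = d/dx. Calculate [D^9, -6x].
-54D^{8}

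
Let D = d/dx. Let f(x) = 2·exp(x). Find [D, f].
2 e^{x}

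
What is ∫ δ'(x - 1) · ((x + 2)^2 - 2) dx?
-6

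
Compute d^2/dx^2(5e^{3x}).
45 e^{3 x}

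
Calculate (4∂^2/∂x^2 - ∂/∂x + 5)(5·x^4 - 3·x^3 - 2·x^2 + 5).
25 x^{4} - 35 x^{3} + 239 x^{2} - 68 x + 9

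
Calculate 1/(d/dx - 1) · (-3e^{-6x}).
\frac{3 e^{- 6 x}}{7}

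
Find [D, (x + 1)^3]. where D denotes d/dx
3 \left(x + 1\right)^{2}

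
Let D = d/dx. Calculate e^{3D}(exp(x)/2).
\frac{e^{x + 3}}{2}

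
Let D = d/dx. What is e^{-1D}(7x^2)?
7 x^{2} - 14 x + 7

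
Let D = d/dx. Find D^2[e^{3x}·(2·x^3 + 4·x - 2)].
\left(18 x^{3} + 36 x^{2} + 48 x + 6\right) e^{3 x}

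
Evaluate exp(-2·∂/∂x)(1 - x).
3 - x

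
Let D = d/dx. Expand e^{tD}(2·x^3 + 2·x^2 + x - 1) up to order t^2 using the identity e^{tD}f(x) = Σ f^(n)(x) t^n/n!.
t^{2} \left(6 x + 2\right) + t \left(6 x^{2} + 4 x + 1\right) + 2 x^{3} + 2 x^{2} + x - 1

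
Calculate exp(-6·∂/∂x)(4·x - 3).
4 x - 27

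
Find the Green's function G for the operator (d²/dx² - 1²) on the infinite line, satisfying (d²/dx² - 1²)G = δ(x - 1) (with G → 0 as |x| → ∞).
-\frac{e^{-|x - 1|}}{2}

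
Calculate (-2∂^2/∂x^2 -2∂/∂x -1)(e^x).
- 5 e^{x}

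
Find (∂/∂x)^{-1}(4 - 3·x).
- \frac{3 x^{2}}{2} + 4 x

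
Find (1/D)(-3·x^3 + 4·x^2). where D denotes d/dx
- \frac{3 x^{4}}{4} + \frac{4 x^{3}}{3}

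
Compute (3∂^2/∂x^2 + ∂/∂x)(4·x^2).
8 x + 24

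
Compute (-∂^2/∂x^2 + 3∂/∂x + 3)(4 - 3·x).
3 - 9 x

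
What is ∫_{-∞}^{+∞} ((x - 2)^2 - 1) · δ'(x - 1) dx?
2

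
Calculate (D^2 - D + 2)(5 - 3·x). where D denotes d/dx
13 - 6 x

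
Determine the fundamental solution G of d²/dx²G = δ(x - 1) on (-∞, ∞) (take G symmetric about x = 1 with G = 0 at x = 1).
\frac{|x - 1|}{2}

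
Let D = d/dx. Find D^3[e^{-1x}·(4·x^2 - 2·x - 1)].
\left(- 4 x^{2} + 26 x - 29\right) e^{- x}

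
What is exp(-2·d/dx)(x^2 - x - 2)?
x^{2} - 5 x + 4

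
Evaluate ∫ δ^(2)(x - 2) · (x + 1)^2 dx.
2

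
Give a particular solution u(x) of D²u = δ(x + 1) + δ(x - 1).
\frac{|x + 1|}{2} + \frac{|x - 1|}{2}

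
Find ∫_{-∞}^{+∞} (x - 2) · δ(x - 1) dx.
-1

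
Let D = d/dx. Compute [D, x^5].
5 x^{4}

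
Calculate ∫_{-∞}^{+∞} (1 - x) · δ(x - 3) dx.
-2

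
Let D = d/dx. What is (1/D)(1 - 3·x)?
- \frac{3 x^{2}}{2} + x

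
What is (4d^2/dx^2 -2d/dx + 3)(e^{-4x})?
75 e^{- 4 x}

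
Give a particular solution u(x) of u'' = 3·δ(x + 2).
\frac{3|x + 2|}{2}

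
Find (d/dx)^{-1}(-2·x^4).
- \frac{2 x^{5}}{5}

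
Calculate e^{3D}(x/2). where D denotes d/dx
\frac{x}{2} + \frac{3}{2}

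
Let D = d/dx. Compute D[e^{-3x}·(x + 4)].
\left(- 3 x - 11\right) e^{- 3 x}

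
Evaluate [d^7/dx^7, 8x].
56\frac{d^{6}}{dx^{6}}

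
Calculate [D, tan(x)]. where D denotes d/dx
\frac{1}{\cos^{2}{\left(x \right)}}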